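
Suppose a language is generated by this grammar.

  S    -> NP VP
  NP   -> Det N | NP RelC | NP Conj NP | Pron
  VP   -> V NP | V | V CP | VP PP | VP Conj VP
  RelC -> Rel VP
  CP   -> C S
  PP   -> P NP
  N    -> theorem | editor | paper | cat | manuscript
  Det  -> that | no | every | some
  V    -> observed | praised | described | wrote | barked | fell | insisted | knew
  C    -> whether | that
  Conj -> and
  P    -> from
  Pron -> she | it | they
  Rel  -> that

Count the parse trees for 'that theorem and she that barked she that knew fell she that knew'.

Two of the 5 distinct bracketings:
[S [NP [NP [NP [Det that] [N theorem]] [Conj and] [NP [Pron she]]] [RelC [Rel that] [VP [V barked] [NP [NP [Pron she]] [RelC [Rel that] [VP [V knew]]]]]]] [VP [V fell] [NP [NP [Pron she]] [RelC [Rel that] [VP [V knew]]]]]]
[S [NP [NP [NP [NP [Det that] [N theorem]] [Conj and] [NP [Pron she]]] [RelC [Rel that] [VP [V barked] [NP [Pron she]]]]] [RelC [Rel that] [VP [V knew]]]] [VP [V fell] [NP [NP [Pron she]] [RelC [Rel that] [VP [V knew]]]]]]
The trees differ in how a recursive rule is bracketed over the same span.

5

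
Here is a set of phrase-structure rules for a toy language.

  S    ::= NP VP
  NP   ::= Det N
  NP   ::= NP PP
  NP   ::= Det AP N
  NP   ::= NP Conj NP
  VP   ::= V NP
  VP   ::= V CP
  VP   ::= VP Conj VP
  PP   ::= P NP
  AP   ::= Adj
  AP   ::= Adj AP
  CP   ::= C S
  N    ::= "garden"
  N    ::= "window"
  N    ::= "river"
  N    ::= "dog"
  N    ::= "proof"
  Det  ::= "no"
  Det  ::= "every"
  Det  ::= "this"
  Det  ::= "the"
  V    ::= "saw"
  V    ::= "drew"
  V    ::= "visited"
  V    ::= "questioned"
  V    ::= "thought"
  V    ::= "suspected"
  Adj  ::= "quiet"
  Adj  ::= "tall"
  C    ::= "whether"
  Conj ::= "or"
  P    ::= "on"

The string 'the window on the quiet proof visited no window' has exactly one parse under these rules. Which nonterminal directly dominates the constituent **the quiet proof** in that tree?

[S [NP [NP [Det the] [N window]] [PP [P on] [NP [Det the] [AP [Adj quiet]] [N proof]]]] [VP [V visited] [NP [Det no] [N window]]]]
The span 'the quiet proof' is the NP node built by NP → Det AP N.
Its mother is the PP built by PP → P NP.

PP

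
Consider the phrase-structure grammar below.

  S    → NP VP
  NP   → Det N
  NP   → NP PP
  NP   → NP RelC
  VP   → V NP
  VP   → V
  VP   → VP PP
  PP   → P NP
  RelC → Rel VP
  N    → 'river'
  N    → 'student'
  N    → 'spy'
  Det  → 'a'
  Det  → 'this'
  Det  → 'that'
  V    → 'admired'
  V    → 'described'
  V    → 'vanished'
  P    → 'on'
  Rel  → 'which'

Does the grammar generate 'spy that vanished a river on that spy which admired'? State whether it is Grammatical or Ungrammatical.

Ungrammatical

An N word can never sit immediately before a Det word in any string this grammar generates, so the substring 'spy that' rules out a derivation.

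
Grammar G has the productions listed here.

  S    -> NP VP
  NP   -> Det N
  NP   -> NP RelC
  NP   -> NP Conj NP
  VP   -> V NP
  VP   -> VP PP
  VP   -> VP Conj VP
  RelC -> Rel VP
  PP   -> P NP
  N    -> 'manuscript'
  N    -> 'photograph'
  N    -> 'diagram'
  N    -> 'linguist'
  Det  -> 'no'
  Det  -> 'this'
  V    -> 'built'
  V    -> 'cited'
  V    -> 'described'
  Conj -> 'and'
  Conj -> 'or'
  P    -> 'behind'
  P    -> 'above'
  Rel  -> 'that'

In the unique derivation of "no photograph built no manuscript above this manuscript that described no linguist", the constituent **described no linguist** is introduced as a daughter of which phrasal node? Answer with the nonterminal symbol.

S
  NP
    Det: no
    N: photograph
  VP
    VP
      V: built
      NP
        Det: no
        N: manuscript
    PP
      P: above
      NP
        NP
          Det: this
          N: manuscript
        RelC
          Rel: that
          VP
            V: described
            NP
              Det: no
              N: linguist
The span 'described no linguist' is the VP node built by VP → V NP.
Its mother is the RelC built by RelC → Rel VP.

RelC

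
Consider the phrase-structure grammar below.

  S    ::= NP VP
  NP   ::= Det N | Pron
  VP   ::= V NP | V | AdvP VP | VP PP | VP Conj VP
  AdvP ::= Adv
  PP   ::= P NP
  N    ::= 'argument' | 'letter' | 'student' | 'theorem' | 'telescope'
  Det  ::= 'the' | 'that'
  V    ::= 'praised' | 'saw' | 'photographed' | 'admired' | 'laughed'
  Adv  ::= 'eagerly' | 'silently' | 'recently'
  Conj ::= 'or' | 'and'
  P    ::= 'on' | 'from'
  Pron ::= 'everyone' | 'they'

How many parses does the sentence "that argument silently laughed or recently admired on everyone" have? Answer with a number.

7

Two of the 7 distinct bracketings:
[S [NP [Det that] [N argument]] [VP [AdvP [Adv silently]] [VP [VP [VP [V laughed]] [Conj or] [VP [AdvP [Adv recently]] [VP [V admired]]]] [PP [P on] [NP [Pron everyone]]]]]]
[S [NP [Det that] [N argument]] [VP [AdvP [Adv silently]] [VP [VP [V laughed]] [Conj or] [VP [AdvP [Adv recently]] [VP [VP [V admired]] [PP [P on] [NP [Pron everyone]]]]]]]]
The trees differ in how a recursive rule is bracketed over the same span.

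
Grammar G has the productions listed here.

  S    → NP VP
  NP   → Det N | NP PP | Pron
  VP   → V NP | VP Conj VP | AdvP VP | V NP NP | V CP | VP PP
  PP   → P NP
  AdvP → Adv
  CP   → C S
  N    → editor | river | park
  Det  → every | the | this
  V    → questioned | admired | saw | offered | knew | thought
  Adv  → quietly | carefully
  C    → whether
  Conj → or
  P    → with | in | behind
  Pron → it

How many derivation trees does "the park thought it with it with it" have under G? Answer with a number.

Two of the 5 distinct bracketings:
[S [NP [Det the] [N park]] [VP [V thought] [NP [NP [Pron it]] [PP [P with] [NP [NP [Pron it]] [PP [P with] [NP [Pron it]]]]]]]]
[S [NP [Det the] [N park]] [VP [V thought] [NP [NP [NP [Pron it]] [PP [P with] [NP [Pron it]]]] [PP [P with] [NP [Pron it]]]]]]
The trees differ in how a recursive rule is bracketed over the same span.

5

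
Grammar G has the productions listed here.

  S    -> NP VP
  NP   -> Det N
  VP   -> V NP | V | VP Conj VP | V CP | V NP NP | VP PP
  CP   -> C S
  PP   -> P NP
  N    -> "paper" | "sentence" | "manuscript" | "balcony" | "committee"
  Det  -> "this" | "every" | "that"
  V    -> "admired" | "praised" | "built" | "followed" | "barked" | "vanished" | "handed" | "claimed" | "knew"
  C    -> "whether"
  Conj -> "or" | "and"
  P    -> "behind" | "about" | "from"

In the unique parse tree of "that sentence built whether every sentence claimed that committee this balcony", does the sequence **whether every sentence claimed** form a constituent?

[S [NP [Det that] [N sentence]] [VP [V built] [CP [C whether] [S [NP [Det every] [N sentence]] [VP [V claimed] [NP [Det that] [N committee]] [NP [Det this] [N balcony]]]]]]]
The smallest constituent containing 'whether every sentence claimed' is the CP spanning 'whether every sentence claimed that committee this balcony'; no single node in the tree dominates exactly the given words.

No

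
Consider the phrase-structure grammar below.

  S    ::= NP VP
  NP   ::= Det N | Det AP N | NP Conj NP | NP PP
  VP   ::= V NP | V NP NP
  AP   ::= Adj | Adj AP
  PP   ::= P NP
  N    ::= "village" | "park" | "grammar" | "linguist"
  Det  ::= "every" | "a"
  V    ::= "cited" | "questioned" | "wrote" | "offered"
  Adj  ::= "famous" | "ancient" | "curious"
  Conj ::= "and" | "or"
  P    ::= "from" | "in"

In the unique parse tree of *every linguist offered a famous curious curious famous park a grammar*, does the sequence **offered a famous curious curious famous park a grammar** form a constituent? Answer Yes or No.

Yes

[S [NP [Det every] [N linguist]] [VP [V offered] [NP [Det a] [AP [Adj famous] [AP [Adj curious] [AP [Adj curious] [AP [Adj famous]]]]] [N park]] [NP [Det a] [N grammar]]]]
The words 'offered a famous curious curious famous park a grammar' are exhaustively dominated by a single VP node (built by VP → V NP NP), so they form a constituent.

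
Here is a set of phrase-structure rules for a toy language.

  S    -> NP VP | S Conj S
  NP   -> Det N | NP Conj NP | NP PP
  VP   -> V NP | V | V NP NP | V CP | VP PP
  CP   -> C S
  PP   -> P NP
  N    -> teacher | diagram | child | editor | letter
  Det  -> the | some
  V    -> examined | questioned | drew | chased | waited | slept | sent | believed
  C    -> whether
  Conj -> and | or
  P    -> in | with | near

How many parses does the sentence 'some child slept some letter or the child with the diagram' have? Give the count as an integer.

3

Two of the 3 distinct bracketings:
[S [NP [Det some] [N child]] [VP [V slept] [NP [NP [Det some] [N letter]] [Conj or] [NP [NP [Det the] [N child]] [PP [P with] [NP [Det the] [N diagram]]]]]]]
[S [NP [Det some] [N child]] [VP [V slept] [NP [NP [NP [Det some] [N letter]] [Conj or] [NP [Det the] [N child]]] [PP [P with] [NP [Det the] [N diagram]]]]]]
The trees differ in how a recursive rule is bracketed over the same span.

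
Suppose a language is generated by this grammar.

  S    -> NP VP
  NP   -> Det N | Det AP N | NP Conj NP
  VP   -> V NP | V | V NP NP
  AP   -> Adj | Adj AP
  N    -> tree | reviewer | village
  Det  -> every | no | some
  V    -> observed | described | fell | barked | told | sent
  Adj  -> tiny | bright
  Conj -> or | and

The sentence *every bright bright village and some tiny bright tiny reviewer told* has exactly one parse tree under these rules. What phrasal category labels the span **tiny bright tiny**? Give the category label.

AP

[S [NP [NP [Det every] [AP [Adj bright] [AP [Adj bright]]] [N village]] [Conj and] [NP [Det some] [AP [Adj tiny] [AP [Adj bright] [AP [Adj tiny]]]] [N reviewer]]] [VP [V told]]]
The span 'tiny bright tiny' is the AP node built by AP → Adj AP.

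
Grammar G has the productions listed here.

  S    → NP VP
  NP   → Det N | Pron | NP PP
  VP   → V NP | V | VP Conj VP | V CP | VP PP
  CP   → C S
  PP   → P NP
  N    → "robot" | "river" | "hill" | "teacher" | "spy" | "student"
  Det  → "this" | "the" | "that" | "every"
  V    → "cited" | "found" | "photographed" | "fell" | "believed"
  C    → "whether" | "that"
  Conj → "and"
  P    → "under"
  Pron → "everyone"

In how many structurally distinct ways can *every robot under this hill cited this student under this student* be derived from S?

The two bracketings:
[S [NP [NP [Det every] [N robot]] [PP [P under] [NP [Det this] [N hill]]]] [VP [V cited] [NP [NP [Det this] [N student]] [PP [P under] [NP [Det this] [N student]]]]]]
[S [NP [NP [Det every] [N robot]] [PP [P under] [NP [Det this] [N hill]]]] [VP [VP [V cited] [NP [Det this] [N student]]] [PP [P under] [NP [Det this] [N student]]]]]
The difference turns on whether VP → VP PP is used at the relevant span, versus an alternative expansion of VP.

2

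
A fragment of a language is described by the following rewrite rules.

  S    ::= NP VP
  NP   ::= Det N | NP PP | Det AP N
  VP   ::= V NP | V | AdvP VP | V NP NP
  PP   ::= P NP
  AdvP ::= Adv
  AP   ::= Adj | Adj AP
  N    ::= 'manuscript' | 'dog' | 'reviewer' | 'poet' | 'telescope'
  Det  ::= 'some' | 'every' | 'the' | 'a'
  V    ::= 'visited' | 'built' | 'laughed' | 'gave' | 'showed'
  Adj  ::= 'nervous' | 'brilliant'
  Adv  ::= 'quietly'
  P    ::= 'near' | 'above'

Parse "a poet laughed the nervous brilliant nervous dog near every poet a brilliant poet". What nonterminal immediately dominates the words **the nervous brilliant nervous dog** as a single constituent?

[S [NP [Det a] [N poet]] [VP [V laughed] [NP [NP [Det the] [AP [Adj nervous] [AP [Adj brilliant] [AP [Adj nervous]]]] [N dog]] [PP [P near] [NP [Det every] [N poet]]]] [NP [Det a] [AP [Adj brilliant]] [N poet]]]]
The span 'the nervous brilliant nervous dog' is the NP node built by NP → Det AP N.

NP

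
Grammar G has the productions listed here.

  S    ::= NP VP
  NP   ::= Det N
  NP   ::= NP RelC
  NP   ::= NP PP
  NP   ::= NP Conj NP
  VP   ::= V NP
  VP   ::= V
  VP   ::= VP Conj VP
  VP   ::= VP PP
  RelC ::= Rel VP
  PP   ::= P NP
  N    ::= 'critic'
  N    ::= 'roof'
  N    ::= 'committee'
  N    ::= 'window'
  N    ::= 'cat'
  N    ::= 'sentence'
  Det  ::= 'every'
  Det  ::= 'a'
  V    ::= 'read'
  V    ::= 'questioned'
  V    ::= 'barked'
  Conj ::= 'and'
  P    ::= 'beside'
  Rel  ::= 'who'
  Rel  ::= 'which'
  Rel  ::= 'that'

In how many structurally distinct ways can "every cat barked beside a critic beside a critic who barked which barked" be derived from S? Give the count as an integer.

Two of the 4 distinct bracketings:
[S [NP [Det every] [N cat]] [VP [VP [V barked]] [PP [P beside] [NP [NP [NP [NP [Det a] [N critic]] [PP [P beside] [NP [Det a] [N critic]]]] [RelC [Rel who] [VP [V barked]]]] [RelC [Rel which] [VP [V barked]]]]]]]
[S [NP [Det every] [N cat]] [VP [VP [V barked]] [PP [P beside] [NP [NP [NP [Det a] [N critic]] [PP [P beside] [NP [NP [Det a] [N critic]] [RelC [Rel who] [VP [V barked]]]]]] [RelC [Rel which] [VP [V barked]]]]]]]
The trees differ in how a recursive rule is bracketed over the same span.

4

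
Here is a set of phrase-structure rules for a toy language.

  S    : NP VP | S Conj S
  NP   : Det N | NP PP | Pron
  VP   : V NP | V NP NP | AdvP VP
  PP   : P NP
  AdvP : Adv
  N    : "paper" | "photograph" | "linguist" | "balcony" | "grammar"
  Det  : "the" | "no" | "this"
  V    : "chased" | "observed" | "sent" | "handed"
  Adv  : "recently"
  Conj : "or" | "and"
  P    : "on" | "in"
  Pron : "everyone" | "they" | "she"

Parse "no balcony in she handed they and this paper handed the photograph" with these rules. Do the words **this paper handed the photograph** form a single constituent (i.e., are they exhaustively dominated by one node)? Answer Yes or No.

Yes

[S [S [NP [NP [Det no] [N balcony]] [PP [P in] [NP [Pron she]]]] [VP [V handed] [NP [Pron they]]]] [Conj and] [S [NP [Det this] [N paper]] [VP [V handed] [NP [Det the] [N photograph]]]]]
The words 'this paper handed the photograph' are exhaustively dominated by a single S node (built by S → NP VP), so they form a constituent.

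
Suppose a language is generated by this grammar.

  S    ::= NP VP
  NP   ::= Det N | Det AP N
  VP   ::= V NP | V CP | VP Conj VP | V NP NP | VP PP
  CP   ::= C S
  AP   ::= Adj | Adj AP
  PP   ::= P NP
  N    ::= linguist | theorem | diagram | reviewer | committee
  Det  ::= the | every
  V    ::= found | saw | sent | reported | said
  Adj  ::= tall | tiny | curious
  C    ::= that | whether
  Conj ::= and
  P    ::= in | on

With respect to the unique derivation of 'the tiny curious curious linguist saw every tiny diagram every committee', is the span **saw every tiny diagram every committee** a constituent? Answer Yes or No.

[S [NP [Det the] [AP [Adj tiny] [AP [Adj curious] [AP [Adj curious]]]] [N linguist]] [VP [V saw] [NP [Det every] [AP [Adj tiny]] [N diagram]] [NP [Det every] [N committee]]]]
The words 'saw every tiny diagram every committee' are exhaustively dominated by a single VP node (built by VP → V NP NP), so they form a constituent.

Yes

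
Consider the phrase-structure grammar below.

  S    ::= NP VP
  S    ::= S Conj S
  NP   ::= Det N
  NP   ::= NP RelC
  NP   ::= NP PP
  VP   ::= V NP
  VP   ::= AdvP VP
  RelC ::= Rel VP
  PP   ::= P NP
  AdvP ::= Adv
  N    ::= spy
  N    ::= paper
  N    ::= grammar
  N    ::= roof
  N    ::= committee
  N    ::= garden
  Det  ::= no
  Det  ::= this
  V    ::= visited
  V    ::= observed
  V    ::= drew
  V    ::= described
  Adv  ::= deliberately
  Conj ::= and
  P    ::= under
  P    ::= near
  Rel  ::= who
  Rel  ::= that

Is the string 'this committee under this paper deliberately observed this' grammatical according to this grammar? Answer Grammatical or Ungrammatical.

For S → NP VP, every NP-prefix leaves a non-VP remainder: after 'this committee' the remainder is not a VP; after 'this committee under this paper' the remainder is not a VP. The alternative S rule S → S Conj S likewise has no satisfying split.

Ungrammatical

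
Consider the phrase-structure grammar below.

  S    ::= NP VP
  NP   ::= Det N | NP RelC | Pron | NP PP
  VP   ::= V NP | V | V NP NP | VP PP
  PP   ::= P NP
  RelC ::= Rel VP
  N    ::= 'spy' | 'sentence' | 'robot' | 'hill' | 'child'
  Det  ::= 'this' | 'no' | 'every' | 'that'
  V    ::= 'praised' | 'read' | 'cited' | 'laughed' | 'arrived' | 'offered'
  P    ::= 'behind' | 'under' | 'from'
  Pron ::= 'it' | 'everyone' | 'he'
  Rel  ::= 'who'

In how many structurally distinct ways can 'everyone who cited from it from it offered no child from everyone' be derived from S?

10

Two of the 10 distinct bracketings:
[S [NP [NP [Pron everyone]] [RelC [Rel who] [VP [VP [V cited]] [PP [P from] [NP [NP [Pron it]] [PP [P from] [NP [Pron it]]]]]]]] [VP [V offered] [NP [NP [Det no] [N child]] [PP [P from] [NP [Pron everyone]]]]]]
[S [NP [NP [Pron everyone]] [RelC [Rel who] [VP [VP [V cited]] [PP [P from] [NP [NP [Pron it]] [PP [P from] [NP [Pron it]]]]]]]] [VP [VP [V offered] [NP [Det no] [N child]]] [PP [P from] [NP [Pron everyone]]]]]
The trees differ in how a recursive rule is bracketed over the same span.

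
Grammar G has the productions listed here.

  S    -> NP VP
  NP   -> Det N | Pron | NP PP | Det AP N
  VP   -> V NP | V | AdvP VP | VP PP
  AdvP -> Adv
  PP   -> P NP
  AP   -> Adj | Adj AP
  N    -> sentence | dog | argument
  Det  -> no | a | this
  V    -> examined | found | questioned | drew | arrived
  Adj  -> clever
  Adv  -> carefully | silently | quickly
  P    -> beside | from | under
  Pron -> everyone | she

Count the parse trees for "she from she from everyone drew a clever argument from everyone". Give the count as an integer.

Two of the 4 distinct bracketings:
[S [NP [NP [Pron she]] [PP [P from] [NP [NP [Pron she]] [PP [P from] [NP [Pron everyone]]]]]] [VP [V drew] [NP [NP [Det a] [AP [Adj clever]] [N argument]] [PP [P from] [NP [Pron everyone]]]]]]
[S [NP [NP [Pron she]] [PP [P from] [NP [NP [Pron she]] [PP [P from] [NP [Pron everyone]]]]]] [VP [VP [V drew] [NP [Det a] [AP [Adj clever]] [N argument]]] [PP [P from] [NP [Pron everyone]]]]]
The difference turns on whether VP → VP PP is used at the relevant span, versus an alternative expansion of VP.

4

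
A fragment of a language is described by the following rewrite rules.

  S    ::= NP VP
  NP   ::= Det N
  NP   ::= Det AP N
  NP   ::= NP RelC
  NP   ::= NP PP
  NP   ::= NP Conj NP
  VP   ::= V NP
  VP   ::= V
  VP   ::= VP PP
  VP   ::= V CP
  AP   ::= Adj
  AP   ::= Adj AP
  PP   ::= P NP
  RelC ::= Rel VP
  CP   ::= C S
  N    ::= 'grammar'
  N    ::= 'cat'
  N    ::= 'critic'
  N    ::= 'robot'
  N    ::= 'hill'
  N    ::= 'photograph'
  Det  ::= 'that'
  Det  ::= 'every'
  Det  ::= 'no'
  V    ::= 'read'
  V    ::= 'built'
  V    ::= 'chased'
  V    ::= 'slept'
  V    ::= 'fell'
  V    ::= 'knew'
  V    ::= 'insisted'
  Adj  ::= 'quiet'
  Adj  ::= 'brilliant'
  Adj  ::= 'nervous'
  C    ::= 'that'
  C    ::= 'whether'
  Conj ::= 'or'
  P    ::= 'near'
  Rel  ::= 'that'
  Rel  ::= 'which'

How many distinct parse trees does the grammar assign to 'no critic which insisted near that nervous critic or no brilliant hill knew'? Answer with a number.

Two of the 4 distinct bracketings:
[S [NP [NP [Det no] [N critic]] [RelC [Rel which] [VP [VP [V insisted]] [PP [P near] [NP [NP [Det that] [AP [Adj nervous]] [N critic]] [Conj or] [NP [Det no] [AP [Adj brilliant]] [N hill]]]]]]] [VP [V knew]]]
[S [NP [NP [NP [Det no] [N critic]] [RelC [Rel which] [VP [V insisted]]]] [PP [P near] [NP [NP [Det that] [AP [Adj nervous]] [N critic]] [Conj or] [NP [Det no] [AP [Adj brilliant]] [N hill]]]]] [VP [V knew]]]
The difference turns on whether NP → NP PP is used at the relevant span, versus an alternative expansion of NP.

4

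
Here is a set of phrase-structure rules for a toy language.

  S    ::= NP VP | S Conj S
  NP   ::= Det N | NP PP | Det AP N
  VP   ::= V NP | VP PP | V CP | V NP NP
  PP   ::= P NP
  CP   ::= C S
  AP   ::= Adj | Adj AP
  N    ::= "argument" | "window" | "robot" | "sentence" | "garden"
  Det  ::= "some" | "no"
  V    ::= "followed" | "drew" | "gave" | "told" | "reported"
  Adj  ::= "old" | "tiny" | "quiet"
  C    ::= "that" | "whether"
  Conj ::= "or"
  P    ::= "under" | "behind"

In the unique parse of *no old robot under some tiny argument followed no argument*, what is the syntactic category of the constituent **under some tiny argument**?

S
  NP
    NP
      Det: no
      AP
        Adj: old
      N: robot
    PP
      P: under
      NP
        Det: some
        AP
          Adj: tiny
        N: argument
  VP
    V: followed
    NP
      Det: no
      N: argument
The span 'under some tiny argument' is the PP node built by PP → P NP.

PP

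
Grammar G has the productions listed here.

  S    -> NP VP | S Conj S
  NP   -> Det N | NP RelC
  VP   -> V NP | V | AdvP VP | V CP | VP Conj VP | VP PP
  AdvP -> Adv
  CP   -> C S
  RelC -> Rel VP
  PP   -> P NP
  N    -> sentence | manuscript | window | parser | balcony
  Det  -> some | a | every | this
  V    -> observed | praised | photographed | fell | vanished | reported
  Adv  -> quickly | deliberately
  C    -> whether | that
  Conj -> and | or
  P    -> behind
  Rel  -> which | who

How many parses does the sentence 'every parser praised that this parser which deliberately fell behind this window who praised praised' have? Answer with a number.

Two of the 4 distinct bracketings:
[S [NP [Det every] [N parser]] [VP [V praised] [CP [C that] [S [NP [NP [Det this] [N parser]] [RelC [Rel which] [VP [AdvP [Adv deliberately]] [VP [VP [V fell]] [PP [P behind] [NP [NP [Det this] [N window]] [RelC [Rel who] [VP [V praised]]]]]]]]] [VP [V praised]]]]]]
[S [NP [Det every] [N parser]] [VP [V praised] [CP [C that] [S [NP [NP [Det this] [N parser]] [RelC [Rel which] [VP [VP [AdvP [Adv deliberately]] [VP [V fell]]] [PP [P behind] [NP [NP [Det this] [N window]] [RelC [Rel who] [VP [V praised]]]]]]]] [VP [V praised]]]]]]
The trees differ in how a recursive rule is bracketed over the same span.

4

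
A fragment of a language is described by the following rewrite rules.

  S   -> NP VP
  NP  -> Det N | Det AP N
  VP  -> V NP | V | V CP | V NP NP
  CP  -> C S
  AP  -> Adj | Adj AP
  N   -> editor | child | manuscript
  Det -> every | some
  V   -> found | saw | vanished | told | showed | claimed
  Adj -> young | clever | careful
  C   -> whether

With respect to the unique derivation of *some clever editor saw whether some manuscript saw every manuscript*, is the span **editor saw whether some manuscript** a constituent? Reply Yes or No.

[S [NP [Det some] [AP [Adj clever]] [N editor]] [VP [V saw] [CP [C whether] [S [NP [Det some] [N manuscript]] [VP [V saw] [NP [Det every] [N manuscript]]]]]]]
The smallest constituent containing 'editor saw whether some manuscript' is the S spanning 'some clever editor saw whether some manuscript saw every manuscript'; no single node in the tree dominates exactly the given words.

No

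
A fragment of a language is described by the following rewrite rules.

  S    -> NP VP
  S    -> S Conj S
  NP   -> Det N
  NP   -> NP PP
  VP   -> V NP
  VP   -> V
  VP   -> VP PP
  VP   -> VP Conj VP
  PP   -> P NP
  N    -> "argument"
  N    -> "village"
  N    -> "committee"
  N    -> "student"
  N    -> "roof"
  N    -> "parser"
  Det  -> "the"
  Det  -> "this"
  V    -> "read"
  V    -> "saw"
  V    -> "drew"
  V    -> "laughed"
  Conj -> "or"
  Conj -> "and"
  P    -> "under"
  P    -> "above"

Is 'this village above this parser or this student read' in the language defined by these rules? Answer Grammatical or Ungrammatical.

For S → NP VP, every NP-prefix leaves a non-VP remainder: after 'this village' the remainder is not a VP; after 'this village above this parser' the remainder is not a VP. The alternative S rule S → S Conj S likewise has no satisfying split.

Ungrammatical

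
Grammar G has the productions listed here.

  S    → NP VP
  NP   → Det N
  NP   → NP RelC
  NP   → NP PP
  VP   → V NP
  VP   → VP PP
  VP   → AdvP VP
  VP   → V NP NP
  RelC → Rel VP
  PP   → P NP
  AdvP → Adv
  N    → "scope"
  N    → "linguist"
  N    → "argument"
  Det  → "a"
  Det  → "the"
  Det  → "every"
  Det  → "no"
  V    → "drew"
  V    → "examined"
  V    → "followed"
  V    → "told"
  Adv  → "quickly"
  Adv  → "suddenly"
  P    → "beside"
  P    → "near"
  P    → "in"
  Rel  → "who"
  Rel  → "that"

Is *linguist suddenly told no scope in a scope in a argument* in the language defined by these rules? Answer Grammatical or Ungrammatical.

For S → NP VP, no prefix of the string parses as an NP.

Ungrammatical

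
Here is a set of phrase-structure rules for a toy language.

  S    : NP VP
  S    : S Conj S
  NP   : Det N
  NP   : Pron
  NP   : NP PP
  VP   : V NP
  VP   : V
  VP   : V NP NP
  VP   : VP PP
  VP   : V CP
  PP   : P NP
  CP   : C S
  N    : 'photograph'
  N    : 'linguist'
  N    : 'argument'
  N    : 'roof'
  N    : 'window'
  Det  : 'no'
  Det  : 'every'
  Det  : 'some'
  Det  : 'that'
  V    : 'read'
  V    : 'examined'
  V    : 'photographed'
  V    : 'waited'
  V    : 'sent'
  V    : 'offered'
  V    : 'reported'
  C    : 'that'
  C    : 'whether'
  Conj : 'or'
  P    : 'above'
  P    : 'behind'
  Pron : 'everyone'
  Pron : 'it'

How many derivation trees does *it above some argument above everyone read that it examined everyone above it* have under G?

Two of the 6 distinct bracketings:
[S [NP [NP [Pron it]] [PP [P above] [NP [NP [Det some] [N argument]] [PP [P above] [NP [Pron everyone]]]]]] [VP [VP [V read] [CP [C that] [S [NP [Pron it]] [VP [V examined] [NP [Pron everyone]]]]]] [PP [P above] [NP [Pron it]]]]]
[S [NP [NP [Pron it]] [PP [P above] [NP [NP [Det some] [N argument]] [PP [P above] [NP [Pron everyone]]]]]] [VP [V read] [CP [C that] [S [NP [Pron it]] [VP [V examined] [NP [NP [Pron everyone]] [PP [P above] [NP [Pron it]]]]]]]]]
The difference turns on whether VP → VP PP is used at the relevant span, versus an alternative expansion of VP.

6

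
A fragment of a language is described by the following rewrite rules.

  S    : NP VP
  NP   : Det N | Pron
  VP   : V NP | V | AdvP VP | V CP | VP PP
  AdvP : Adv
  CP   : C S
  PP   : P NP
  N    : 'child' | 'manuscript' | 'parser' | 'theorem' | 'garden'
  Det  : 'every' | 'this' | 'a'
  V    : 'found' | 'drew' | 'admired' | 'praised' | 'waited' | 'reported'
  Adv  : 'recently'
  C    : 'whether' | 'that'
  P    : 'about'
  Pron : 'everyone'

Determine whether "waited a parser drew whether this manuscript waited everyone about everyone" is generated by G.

For S → NP VP, no prefix of the string parses as an NP.

Ungrammatical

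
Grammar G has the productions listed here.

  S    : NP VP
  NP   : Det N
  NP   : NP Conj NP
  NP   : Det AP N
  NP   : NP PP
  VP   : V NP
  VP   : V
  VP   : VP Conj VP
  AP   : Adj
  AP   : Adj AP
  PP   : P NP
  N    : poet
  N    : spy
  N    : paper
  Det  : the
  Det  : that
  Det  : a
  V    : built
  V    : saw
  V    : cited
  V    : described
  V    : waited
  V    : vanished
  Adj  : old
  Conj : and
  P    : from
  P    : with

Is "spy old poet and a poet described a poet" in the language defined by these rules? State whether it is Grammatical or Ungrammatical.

Ungrammatical

An N word can never sit immediately before an Adj word in any string this grammar generates, so the substring 'spy old' rules out a derivation.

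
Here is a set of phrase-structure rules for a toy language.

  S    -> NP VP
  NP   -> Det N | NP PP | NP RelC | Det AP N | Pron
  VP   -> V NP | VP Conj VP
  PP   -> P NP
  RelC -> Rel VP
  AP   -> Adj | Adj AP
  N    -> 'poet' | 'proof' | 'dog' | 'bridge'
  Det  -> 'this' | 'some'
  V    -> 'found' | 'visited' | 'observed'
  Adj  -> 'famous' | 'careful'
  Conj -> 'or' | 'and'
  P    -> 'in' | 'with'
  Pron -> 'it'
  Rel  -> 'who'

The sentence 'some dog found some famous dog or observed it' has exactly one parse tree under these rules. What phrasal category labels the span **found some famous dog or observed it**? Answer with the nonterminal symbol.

[S [NP [Det some] [N dog]] [VP [VP [V found] [NP [Det some] [AP [Adj famous]] [N dog]]] [Conj or] [VP [V observed] [NP [Pron it]]]]]
The span 'found some famous dog or observed it' is the VP node built by VP → VP Conj VP.

VP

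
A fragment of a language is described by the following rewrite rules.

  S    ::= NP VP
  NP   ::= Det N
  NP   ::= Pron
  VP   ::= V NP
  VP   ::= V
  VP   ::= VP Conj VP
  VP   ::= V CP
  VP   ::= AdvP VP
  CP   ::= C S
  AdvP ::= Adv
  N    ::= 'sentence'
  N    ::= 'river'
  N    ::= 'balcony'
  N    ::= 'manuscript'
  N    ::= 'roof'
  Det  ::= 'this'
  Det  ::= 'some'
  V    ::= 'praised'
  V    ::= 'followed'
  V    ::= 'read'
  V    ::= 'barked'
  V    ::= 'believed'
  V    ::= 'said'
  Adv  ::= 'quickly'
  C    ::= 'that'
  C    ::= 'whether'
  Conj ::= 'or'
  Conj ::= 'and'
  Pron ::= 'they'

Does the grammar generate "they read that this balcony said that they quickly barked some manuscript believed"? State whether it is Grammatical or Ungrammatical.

For S → NP VP, the only prefix that parses as NP is 'they', but the remainder 'read that this balcony said that they quickly barked some manuscript believed' is not a VP under these rules.

Ungrammatical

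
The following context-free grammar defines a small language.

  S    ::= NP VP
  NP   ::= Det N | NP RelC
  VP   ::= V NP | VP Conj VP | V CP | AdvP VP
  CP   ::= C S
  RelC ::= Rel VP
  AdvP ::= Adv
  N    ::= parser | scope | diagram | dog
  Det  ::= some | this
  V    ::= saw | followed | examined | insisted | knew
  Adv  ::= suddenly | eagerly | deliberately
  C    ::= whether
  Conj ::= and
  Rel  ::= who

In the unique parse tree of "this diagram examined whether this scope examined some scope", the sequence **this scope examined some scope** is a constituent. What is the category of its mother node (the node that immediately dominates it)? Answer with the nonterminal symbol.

CP

[S [NP [Det this] [N diagram]] [VP [V examined] [CP [C whether] [S [NP [Det this] [N scope]] [VP [V examined] [NP [Det some] [N scope]]]]]]]
The span 'this scope examined some scope' is the S node built by S → NP VP.
Its mother is the CP built by CP → C S.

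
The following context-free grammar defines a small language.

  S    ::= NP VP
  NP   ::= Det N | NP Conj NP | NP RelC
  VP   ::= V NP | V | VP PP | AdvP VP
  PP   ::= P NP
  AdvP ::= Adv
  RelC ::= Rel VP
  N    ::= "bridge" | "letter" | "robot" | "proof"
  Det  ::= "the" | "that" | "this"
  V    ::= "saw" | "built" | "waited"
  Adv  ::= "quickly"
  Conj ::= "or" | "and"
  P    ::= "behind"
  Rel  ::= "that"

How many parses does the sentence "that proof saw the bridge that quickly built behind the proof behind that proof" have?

Two of the 6 distinct bracketings:
[S [NP [Det that] [N proof]] [VP [V saw] [NP [NP [Det the] [N bridge]] [RelC [Rel that] [VP [VP [VP [AdvP [Adv quickly]] [VP [V built]]] [PP [P behind] [NP [Det the] [N proof]]]] [PP [P behind] [NP [Det that] [N proof]]]]]]]]
[S [NP [Det that] [N proof]] [VP [V saw] [NP [NP [Det the] [N bridge]] [RelC [Rel that] [VP [VP [AdvP [Adv quickly]] [VP [VP [V built]] [PP [P behind] [NP [Det the] [N proof]]]]] [PP [P behind] [NP [Det that] [N proof]]]]]]]]
The trees differ in how a recursive rule is bracketed over the same span.

6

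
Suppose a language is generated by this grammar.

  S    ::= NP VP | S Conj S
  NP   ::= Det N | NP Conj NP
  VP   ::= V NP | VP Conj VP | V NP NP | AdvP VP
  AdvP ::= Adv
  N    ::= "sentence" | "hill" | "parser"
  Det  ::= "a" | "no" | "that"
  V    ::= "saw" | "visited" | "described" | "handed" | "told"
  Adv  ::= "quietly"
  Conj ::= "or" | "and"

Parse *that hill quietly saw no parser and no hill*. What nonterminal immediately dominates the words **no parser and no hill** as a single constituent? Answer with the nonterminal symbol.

NP

[S [NP [Det that] [N hill]] [VP [AdvP [Adv quietly]] [VP [V saw] [NP [NP [Det no] [N parser]] [Conj and] [NP [Det no] [N hill]]]]]]
The span 'no parser and no hill' is the NP node built by NP → NP Conj NP.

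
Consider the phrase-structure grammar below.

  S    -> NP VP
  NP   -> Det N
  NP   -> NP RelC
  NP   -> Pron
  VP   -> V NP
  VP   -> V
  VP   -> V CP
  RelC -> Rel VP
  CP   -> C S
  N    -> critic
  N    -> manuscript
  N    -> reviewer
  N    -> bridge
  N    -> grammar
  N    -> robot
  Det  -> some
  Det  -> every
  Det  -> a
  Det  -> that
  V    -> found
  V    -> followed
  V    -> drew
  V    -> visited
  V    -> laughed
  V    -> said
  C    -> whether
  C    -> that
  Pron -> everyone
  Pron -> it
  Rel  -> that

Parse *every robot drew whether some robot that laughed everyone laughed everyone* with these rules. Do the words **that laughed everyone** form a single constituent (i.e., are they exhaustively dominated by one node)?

Yes

[S [NP [Det every] [N robot]] [VP [V drew] [CP [C whether] [S [NP [NP [Det some] [N robot]] [RelC [Rel that] [VP [V laughed] [NP [Pron everyone]]]]] [VP [V laughed] [NP [Pron everyone]]]]]]]
The words 'that laughed everyone' are exhaustively dominated by a single RelC node (built by RelC → Rel VP), so they form a constituent.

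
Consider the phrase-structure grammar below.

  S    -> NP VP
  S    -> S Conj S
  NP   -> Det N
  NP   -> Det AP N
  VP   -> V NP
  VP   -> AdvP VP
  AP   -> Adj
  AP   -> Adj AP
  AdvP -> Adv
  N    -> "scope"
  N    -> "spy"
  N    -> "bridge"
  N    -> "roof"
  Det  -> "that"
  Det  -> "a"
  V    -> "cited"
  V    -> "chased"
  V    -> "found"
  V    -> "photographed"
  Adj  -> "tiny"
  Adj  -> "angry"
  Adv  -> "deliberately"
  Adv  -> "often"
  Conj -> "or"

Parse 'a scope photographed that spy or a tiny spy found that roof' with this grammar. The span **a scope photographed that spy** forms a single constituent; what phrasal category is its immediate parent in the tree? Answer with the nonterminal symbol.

[S [S [NP [Det a] [N scope]] [VP [V photographed] [NP [Det that] [N spy]]]] [Conj or] [S [NP [Det a] [AP [Adj tiny]] [N spy]] [VP [V found] [NP [Det that] [N roof]]]]]
The span 'a scope photographed that spy' is the S node built by S → NP VP.
Its mother is the S built by S → S Conj S.

S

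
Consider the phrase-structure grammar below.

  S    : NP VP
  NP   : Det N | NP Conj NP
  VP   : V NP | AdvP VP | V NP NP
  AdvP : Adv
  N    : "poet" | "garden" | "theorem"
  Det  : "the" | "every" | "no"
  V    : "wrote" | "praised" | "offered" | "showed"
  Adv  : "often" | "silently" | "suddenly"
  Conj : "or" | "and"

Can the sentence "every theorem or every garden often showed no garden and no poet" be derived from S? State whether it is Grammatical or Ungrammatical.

[S [NP [NP [Det every] [N theorem]] [Conj or] [NP [Det every] [N garden]]] [VP [AdvP [Adv often]] [VP [V showed] [NP [NP [Det no] [N garden]] [Conj and] [NP [Det no] [N poet]]]]]]
The bracketing above is licensed at every node by one of the given productions, with S at the root.

Grammatical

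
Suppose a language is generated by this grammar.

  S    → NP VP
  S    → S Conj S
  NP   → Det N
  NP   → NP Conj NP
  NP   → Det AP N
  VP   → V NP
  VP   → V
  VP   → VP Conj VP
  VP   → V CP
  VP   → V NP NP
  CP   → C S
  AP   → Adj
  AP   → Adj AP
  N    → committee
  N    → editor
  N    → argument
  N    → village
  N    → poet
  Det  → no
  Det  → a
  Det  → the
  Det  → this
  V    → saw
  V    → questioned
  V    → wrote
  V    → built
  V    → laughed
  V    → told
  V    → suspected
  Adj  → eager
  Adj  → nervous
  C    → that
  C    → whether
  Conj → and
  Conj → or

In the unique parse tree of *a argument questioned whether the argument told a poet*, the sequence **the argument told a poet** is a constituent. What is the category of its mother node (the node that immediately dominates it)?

CP

[S [NP [Det a] [N argument]] [VP [V questioned] [CP [C whether] [S [NP [Det the] [N argument]] [VP [V told] [NP [Det a] [N poet]]]]]]]
The span 'the argument told a poet' is the S node built by S → NP VP.
Its mother is the CP built by CP → C S.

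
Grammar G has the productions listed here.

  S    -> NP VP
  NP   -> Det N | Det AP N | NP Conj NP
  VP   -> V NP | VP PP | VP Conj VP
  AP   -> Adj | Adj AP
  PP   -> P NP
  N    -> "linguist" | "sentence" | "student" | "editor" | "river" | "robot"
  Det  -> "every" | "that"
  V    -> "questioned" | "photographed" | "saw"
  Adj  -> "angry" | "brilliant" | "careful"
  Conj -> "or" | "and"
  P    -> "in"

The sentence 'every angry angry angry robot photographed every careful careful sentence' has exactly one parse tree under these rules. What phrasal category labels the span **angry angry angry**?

AP

S
  NP
    Det: every
    AP
      Adj: angry
      AP
        Adj: angry
        AP
          Adj: angry
    N: robot
  VP
    V: photographed
    NP
      Det: every
      AP
        Adj: careful
        AP
          Adj: careful
      N: sentence
The span 'angry angry angry' is the AP node built by AP → Adj AP.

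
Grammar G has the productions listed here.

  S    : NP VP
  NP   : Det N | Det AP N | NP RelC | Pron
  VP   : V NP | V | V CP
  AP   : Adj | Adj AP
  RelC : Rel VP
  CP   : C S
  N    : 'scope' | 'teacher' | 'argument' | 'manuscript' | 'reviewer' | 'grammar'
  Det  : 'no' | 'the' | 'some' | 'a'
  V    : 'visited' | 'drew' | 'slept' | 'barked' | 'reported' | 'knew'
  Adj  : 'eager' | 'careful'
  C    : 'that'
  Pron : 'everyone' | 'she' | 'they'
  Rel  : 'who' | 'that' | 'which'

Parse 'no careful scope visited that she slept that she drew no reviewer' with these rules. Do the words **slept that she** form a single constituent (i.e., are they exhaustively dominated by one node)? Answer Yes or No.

No

[S [NP [Det no] [AP [Adj careful]] [N scope]] [VP [V visited] [CP [C that] [S [NP [Pron she]] [VP [V slept] [CP [C that] [S [NP [Pron she]] [VP [V drew] [NP [Det no] [N reviewer]]]]]]]]]]
The smallest constituent containing 'slept that she' is the VP spanning 'slept that she drew no reviewer'; no single node in the tree dominates exactly the given words.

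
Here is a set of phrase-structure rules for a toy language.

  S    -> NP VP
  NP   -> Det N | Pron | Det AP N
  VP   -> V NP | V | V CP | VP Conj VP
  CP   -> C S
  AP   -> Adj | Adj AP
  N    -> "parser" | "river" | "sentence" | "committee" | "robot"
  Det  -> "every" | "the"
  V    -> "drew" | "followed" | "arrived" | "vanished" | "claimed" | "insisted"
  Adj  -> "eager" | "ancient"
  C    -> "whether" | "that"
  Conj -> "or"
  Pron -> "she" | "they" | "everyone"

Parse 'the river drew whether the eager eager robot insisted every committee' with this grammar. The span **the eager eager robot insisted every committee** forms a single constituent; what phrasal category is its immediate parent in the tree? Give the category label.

CP

S
  NP
    Det: the
    N: river
  VP
    V: drew
    CP
      C: whether
      S
        NP
          Det: the
          AP
            Adj: eager
            AP
              Adj: eager
          N: robot
        VP
          V: insisted
          NP
            Det: every
            N: committee
The span 'the eager eager robot insisted every committee' is the S node built by S → NP VP.
Its mother is the CP built by CP → C S.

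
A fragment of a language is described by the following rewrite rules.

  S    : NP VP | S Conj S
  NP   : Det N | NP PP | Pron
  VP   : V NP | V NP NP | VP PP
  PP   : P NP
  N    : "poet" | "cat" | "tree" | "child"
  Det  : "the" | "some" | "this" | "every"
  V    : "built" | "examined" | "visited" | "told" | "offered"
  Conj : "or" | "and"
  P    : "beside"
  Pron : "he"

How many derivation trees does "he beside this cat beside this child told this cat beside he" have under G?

Two of the 4 distinct bracketings:
[S [NP [NP [Pron he]] [PP [P beside] [NP [NP [Det this] [N cat]] [PP [P beside] [NP [Det this] [N child]]]]]] [VP [V told] [NP [NP [Det this] [N cat]] [PP [P beside] [NP [Pron he]]]]]]
[S [NP [NP [Pron he]] [PP [P beside] [NP [NP [Det this] [N cat]] [PP [P beside] [NP [Det this] [N child]]]]]] [VP [VP [V told] [NP [Det this] [N cat]]] [PP [P beside] [NP [Pron he]]]]]
The difference turns on whether VP → VP PP is used at the relevant span, versus an alternative expansion of VP.

4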